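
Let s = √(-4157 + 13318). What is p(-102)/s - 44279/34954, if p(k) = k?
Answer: -44279/34954 - 102*√9161/9161 ≈ -2.3325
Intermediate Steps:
s = √9161 ≈ 95.713
p(-102)/s - 44279/34954 = -102*√9161/9161 - 44279/34954 = -44279/34954 - 102*√9161/9161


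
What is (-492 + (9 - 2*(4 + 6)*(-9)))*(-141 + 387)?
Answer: -74538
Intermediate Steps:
(-492 + (9 - 2*(4 + 6)*(-9)))*(-141 + 387) = (-492 + (9 - 2*10*(-9)))*246 = (-492 + (9 - 20*(-9)))*246 = (-492 + (9 + 180))*246 = (-492 + 189)*246 = -303*246 = -74538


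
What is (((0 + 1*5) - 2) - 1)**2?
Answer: 4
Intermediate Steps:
(((0 + 1*5) - 2) - 1)**2 = (((0 + 5) - 2) - 1)**2 = ((5 - 2) - 1)**2 = (3 - 1)**2 = 2**2 = 4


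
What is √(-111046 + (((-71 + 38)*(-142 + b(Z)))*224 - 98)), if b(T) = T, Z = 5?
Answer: 2*√225390 ≈ 949.50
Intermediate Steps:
√(-111046 + (((-71 + 38)*(-142 + b(Z)))*224 - 98)) = √(-111046 + (((-71 + 38)*(-142 + 5))*224 - 98)) = √(-111046 + (-33*(-137)*224 - 98)) = √(-111046 + (4521*224 - 98)) = √(-111046 + (1012704 - 98)) = √(-111046 + 1012606) = √901560 = 2*√225390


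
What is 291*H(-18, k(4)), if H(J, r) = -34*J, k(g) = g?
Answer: 178092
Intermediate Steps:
291*H(-18, k(4)) = 291*(-34*(-18)) = 291*612 = 178092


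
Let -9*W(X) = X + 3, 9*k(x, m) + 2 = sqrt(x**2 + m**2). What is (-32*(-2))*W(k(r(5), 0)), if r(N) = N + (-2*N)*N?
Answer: -4480/81 ≈ -55.309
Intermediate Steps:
r(N) = N - 2*N**2
k(x, m) = -2/9 + sqrt(m**2 + x**2)/9 (k(x, m) = -2/9 + sqrt(x**2 + m**2)/9 = -2/9 + sqrt(m**2 + x**2)/9)
W(X) = -1/3 - X/9 (W(X) = -(X + 3)/9 = -(3 + X)/9 = -1/3 - X/9)
(-32*(-2))*W(k(r(5), 0)) = (-32*(-2))*(-1/3 - (-2/9 + sqrt(0**2 + (5*(1 - 2*5))**2)/9)/9) = 64*(-1/3 - (-2/9 + sqrt(0 + (5*(1 - 10))**2)/9)/9) = 64*(-1/3 - (-2/9 + sqrt(0 + (5*(-9))**2)/9)/9) = 64*(-1/3 - (-2/9 + sqrt(0 + (-45)**2)/9)/9) = 64*(-1/3 - (-2/9 + sqrt(0 + 2025)/9)/9) = 64*(-1/3 - (-2/9 + sqrt(2025)/9)/9) = 64*(-1/3 - (-2/9 + (1/9)*45)/9) = 64*(-1/3 - (-2/9 + 5)/9) = 64*(-1/3 - 1/9*43/9) = 64*(-1/3 - 43/81) = 64*(-70/81) = -4480/81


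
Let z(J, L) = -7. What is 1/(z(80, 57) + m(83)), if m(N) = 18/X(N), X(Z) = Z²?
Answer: -6889/48205 ≈ -0.14291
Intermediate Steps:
m(N) = 18/N² (m(N) = 18/(N²) = 18/N²)
1/(z(80, 57) + m(83)) = 1/(-7 + 18/83²) = 1/(-7 + 18*(1/6889)) = 1/(-7 + 18/6889) = 1/(-48205/6889) = -6889/48205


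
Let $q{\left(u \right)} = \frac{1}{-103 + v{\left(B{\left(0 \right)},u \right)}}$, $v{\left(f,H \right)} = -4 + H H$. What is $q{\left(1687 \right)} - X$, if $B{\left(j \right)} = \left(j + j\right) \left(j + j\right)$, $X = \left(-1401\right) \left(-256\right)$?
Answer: $- \frac{1020685481471}{2845862} \approx -3.5866 \cdot 10^{5}$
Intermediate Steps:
$X = 358656$
$B{\left(j \right)} = 4 j^{2}$ ($B{\left(j \right)} = 2 j 2 j = 4 j^{2}$)
$v{\left(f,H \right)} = -4 + H^{2}$
$q{\left(u \right)} = \frac{1}{-107 + u^{2}}$ ($q{\left(u \right)} = \frac{1}{-103 + \left(-4 + u^{2}\right)} = \frac{1}{-107 + u^{2}}$)
$q{\left(1687 \right)} - X = \frac{1}{-107 + 1687^{2}} - 358656 = \frac{1}{-107 + 2845969} - 358656 = \frac{1}{2845862} - 358656 = - \frac{1020685481471}{2845862}$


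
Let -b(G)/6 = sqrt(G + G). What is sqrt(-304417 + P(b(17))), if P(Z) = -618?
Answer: I*sqrt(305035) ≈ 552.3*I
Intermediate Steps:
b(G) = -6*sqrt(2)*sqrt(G) (b(G) = -6*sqrt(G + G) = -6*sqrt(2)*sqrt(G))
sqrt(-304417 + P(b(17))) = sqrt(-304417 - 618) = sqrt(-305035) = I*sqrt(305035)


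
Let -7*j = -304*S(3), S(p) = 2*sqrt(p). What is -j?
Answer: -608*sqrt(3)/7 ≈ -150.44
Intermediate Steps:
j = 608*sqrt(3)/7 (j = -(-304)*2*sqrt(3)/7 = -(-608)*sqrt(3)/7 = 608*sqrt(3)/7 ≈ 150.44)
-j = -608*sqrt(3)/7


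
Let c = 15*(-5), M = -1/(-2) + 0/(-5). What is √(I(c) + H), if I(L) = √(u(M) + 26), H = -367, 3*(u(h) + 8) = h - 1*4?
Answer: √(-13212 + 6*√606)/6 ≈ 19.05*I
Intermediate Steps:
M = ½ (M = -1*(-½) + 0*(-⅕) = ½ + 0 = ½ ≈ 0.50000)
u(h) = -28/3 + h/3 (u(h) = -8 + (h - 1*4)/3 = -8 + (h - 4)/3 = -8 + (-4 + h)/3 = -8 + (-4/3 + h/3) = -28/3 + h/3)
c = -75
I(L) = √606/6 (I(L) = √((-28/3 + (⅓)*(½)) + 26) = √((-28/3 + ⅙) + 26) = √(-55/6 + 26) = √(101/6) = √606/6)
√(I(c) + H) = √(√606/6 - 367) = √(-367 + √606/6)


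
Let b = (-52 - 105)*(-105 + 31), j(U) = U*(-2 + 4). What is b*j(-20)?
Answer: -464720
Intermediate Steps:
j(U) = 2*U (j(U) = U*2 = 2*U)
b = 11618 (b = -157*(-74) = 11618)
b*j(-20) = 11618*(2*(-20)) = 11618*(-40) = -464720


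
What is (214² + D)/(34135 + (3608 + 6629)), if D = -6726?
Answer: 19535/22186 ≈ 0.88051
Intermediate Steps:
(214² + D)/(34135 + (3608 + 6629)) = (214² - 6726)/(34135 + (3608 + 6629)) = (45796 - 6726)/(34135 + 10237) = 39070/44372 = 39070*(1/44372) = 19535/22186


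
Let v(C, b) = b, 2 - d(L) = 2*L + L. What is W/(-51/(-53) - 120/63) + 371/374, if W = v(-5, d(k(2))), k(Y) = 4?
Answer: 4551799/392326 ≈ 11.602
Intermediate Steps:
d(L) = 2 - 3*L (d(L) = 2 - (2*L + L) = 2 - 3*L)
W = -10 (W = 2 - 3*4 = 2 - 12 = -10)
W/(-51/(-53) - 120/63) + 371/374 = -10/(-51/(-53) - 120/63) + 371/374 = -10/(-51*(-1/53) - 120*1/63) + 371*(1/374) = -10/(51/53 - 40/21) + 371/374 = -10/(-1049/1113) + 371/374 = -10*(-1113/1049) + 371/374 = 11130/1049 + 371/374 = 4551799/392326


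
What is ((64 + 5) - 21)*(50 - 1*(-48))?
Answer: 4704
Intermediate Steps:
((64 + 5) - 21)*(50 - 1*(-48)) = (69 - 21)*(50 + 48) = 48*98 = 4704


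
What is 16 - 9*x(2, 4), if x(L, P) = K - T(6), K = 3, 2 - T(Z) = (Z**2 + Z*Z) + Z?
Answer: -695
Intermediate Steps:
T(Z) = 2 - Z - 2*Z**2 (T(Z) = 2 - ((Z**2 + Z*Z) + Z) = 2 - ((Z**2 + Z**2) + Z) = 2 - (2*Z**2 + Z) = 2 - (Z + 2*Z**2) = 2 + (-Z - 2*Z**2) = 2 - Z - 2*Z**2)
x(L, P) = 79 (x(L, P) = 3 - (2 - 1*6 - 2*6**2) = 3 - (2 - 6 - 2*36) = 3 - (2 - 6 - 72) = 3 - 1*(-76) = 3 + 76 = 79)
16 - 9*x(2, 4) = 16 - 9*79 = 16 - 711 = -695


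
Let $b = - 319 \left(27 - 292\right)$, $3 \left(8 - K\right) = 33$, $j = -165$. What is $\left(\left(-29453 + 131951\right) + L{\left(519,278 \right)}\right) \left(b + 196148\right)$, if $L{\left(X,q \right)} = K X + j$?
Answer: $28286110008$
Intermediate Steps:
$K = -3$ ($K = 8 - 11 = -3$)
$b = 84535$ ($b = \left(-319\right) \left(-265\right) = 84535$)
$L{\left(X,q \right)} = -165 - 3 X$ ($L{\left(X,q \right)} = - 3 X - 165 = -165 - 3 X$)
$\left(\left(-29453 + 131951\right) + L{\left(519,278 \right)}\right) \left(b + 196148\right) = \left(\left(-29453 + 131951\right) - 1722\right) \left(84535 + 196148\right) = \left(102498 - 1722\right) 280683 = 100776 \cdot 280683 = 28286110008$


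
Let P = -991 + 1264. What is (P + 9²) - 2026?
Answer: -1672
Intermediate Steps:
P = 273
(P + 9²) - 2026 = (273 + 9²) - 2026 = (273 + 81) - 2026 = 354 - 2026 = -1672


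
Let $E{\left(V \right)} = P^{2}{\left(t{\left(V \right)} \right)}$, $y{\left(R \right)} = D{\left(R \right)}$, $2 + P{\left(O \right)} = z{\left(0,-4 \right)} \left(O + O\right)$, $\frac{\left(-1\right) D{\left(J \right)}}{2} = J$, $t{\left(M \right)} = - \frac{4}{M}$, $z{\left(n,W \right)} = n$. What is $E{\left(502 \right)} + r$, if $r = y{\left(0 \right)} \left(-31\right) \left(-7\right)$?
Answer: $4$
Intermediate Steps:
$D{\left(J \right)} = - 2 J$
$P{\left(O \right)} = -2$ ($P{\left(O \right)} = -2 + 0 \left(O + O\right) = -2 + 0 \cdot 2 O = -2 + 0 = -2$)
$y{\left(R \right)} = - 2 R$
$E{\left(V \right)} = 4$ ($E{\left(V \right)} = \left(-2\right)^{2} = 4$)
$r = 0$ ($r = \left(-2\right) 0 \left(-31\right) \left(-7\right) = 0 \left(-31\right) \left(-7\right) = 0 \left(-7\right) = 0$)
$E{\left(502 \right)} + r = 4 + 0 = 4$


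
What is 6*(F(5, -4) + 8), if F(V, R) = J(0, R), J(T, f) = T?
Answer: 48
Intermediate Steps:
F(V, R) = 0
6*(F(5, -4) + 8) = 6*(0 + 8) = 6*8 = 48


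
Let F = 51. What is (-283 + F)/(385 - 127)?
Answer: -116/129 ≈ -0.89923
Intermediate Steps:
(-283 + F)/(385 - 127) = (-283 + 51)/(385 - 127) = -232/258 = -232*1/258 = -116/129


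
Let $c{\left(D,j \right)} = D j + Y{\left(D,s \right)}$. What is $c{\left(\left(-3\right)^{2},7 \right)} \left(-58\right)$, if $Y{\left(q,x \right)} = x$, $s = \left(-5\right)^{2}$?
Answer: $-5104$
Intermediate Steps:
$s = 25$
$c{\left(D,j \right)} = 25 + D j$ ($c{\left(D,j \right)} = D j + 25 = 25 + D j$)
$c{\left(\left(-3\right)^{2},7 \right)} \left(-58\right) = \left(25 + \left(-3\right)^{2} \cdot 7\right) \left(-58\right) = \left(25 + 9 \cdot 7\right) \left(-58\right) = \left(25 + 63\right) \left(-58\right) = 88 \left(-58\right) = -5104$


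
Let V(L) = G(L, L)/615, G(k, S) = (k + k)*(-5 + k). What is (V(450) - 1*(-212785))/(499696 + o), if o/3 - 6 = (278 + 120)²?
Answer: 8750885/39971966 ≈ 0.21893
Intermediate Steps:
o = 475230 (o = 18 + 3*(278 + 120)² = 18 + 3*398² = 18 + 3*158404 = 18 + 475212 = 475230)
G(k, S) = 2*k*(-5 + k) (G(k, S) = (2*k)*(-5 + k) = 2*k*(-5 + k))
V(L) = 2*L*(-5 + L)/615 (V(L) = (2*L*(-5 + L))/615 = (2*L*(-5 + L))*(1/615) = 2*L*(-5 + L)/615)
(V(450) - 1*(-212785))/(499696 + o) = ((2/615)*450*(-5 + 450) - 1*(-212785))/(499696 + 475230) = ((2/615)*450*445 + 212785)/974926 = (26700/41 + 212785)*(1/974926) = (8750885/41)*(1/974926) = 8750885/39971966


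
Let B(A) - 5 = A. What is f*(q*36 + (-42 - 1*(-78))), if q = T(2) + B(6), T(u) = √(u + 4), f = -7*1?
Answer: -3024 - 252*√6 ≈ -3641.3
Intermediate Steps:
B(A) = 5 + A
f = -7
T(u) = √(4 + u)
q = 11 + √6 (q = √(4 + 2) + (5 + 6) = √6 + 11 = 11 + √6 ≈ 13.449)
f*(q*36 + (-42 - 1*(-78))) = -7*((11 + √6)*36 + (-42 - 1*(-78))) = -7*((396 + 36*√6) + (-42 + 78)) = -7*((396 + 36*√6) + 36) = -7*(432 + 36*√6) = -3024 - 252*√6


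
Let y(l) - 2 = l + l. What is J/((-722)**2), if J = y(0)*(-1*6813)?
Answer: -6813/260642 ≈ -0.026139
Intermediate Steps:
y(l) = 2 + 2*l (y(l) = 2 + (l + l) = 2 + 2*l)
J = -13626 (J = (2 + 2*0)*(-1*6813) = (2 + 0)*(-6813) = 2*(-6813) = -13626)
J/((-722)**2) = -13626/((-722)**2) = -13626/521284 = -13626*1/521284 = -6813/260642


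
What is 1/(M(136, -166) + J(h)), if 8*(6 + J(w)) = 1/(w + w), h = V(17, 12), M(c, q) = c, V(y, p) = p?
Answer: 192/24961 ≈ 0.0076920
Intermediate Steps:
h = 12
J(w) = -6 + 1/(16*w) (J(w) = -6 + 1/(8*(w + w)) = -6 + 1/(8*((2*w))) = -6 + (1/(2*w))/8 = -6 + 1/(16*w))
1/(M(136, -166) + J(h)) = 1/(136 + (-6 + (1/16)/12)) = 1/(136 + (-6 + (1/16)*(1/12))) = 1/(136 + (-6 + 1/192)) = 1/(136 - 1151/192) = 1/(24961/192) = 192/24961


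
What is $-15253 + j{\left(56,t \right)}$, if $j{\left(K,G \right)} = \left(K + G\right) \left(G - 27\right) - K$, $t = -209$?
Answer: $20799$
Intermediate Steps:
$j{\left(K,G \right)} = - K + \left(-27 + G\right) \left(G + K\right)$ ($j{\left(K,G \right)} = \left(G + K\right) \left(-27 + G\right) - K = \left(-27 + G\right) \left(G + K\right) - K = - K + \left(-27 + G\right) \left(G + K\right)$)
$-15253 + j{\left(56,t \right)} = -15253 - \left(7629 - 43681\right) = -15253 + \left(43681 - 1568 + 5643 - 11704\right) = -15253 + 36052 = 20799$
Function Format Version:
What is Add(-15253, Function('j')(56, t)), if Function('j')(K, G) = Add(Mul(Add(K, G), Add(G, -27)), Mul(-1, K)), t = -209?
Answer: 20799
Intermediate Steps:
Function('j')(K, G) = Add(Mul(-1, K), Mul(Add(-27, G), Add(G, K))) (Function('j')(K, G) = Add(Mul(Add(G, K), Add(-27, G)), Mul(-1, K)) = Add(Mul(Add(-27, G), Add(G, K)), Mul(-1, K)) = Add(Mul(-1, K), Mul(Add(-27, G), Add(G, K))))
Add(-15253, Function('j')(56, t)) = Add(-15253, Add(Pow(-209, 2), Mul(-28, 56), Mul(-27, -209), Mul(-209, 56))) = Add(-15253, Add(43681, -1568, 5643, -11704)) = Add(-15253, 36052) = 20799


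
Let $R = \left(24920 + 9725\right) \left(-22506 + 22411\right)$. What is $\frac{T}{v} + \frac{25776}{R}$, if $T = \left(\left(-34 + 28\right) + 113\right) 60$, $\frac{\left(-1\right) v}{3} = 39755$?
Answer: $- \frac{1613610676}{26168927525} \approx -0.061661$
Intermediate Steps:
$v = -119265$ ($v = \left(-3\right) 39755 = -119265$)
$T = 6420$ ($T = \left(-6 + 113\right) 60 = 107 \cdot 60 = 6420$)
$R = -3291275$ ($R = 34645 \left(-95\right) = -3291275$)
$\frac{T}{v} + \frac{25776}{R} = \frac{6420}{-119265} + \frac{25776}{-3291275} = 6420 \left(- \frac{1}{119265}\right) + 25776 \left(- \frac{1}{3291275}\right) = - \frac{428}{7951} - \frac{25776}{3291275} = - \frac{1613610676}{26168927525}$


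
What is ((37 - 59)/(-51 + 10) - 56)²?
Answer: 5171076/1681 ≈ 3076.2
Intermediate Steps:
((37 - 59)/(-51 + 10) - 56)² = (-22/(-41) - 56)² = (-22*(-1/41) - 56)² = (22/41 - 56)² = (-2274/41)² = 5171076/1681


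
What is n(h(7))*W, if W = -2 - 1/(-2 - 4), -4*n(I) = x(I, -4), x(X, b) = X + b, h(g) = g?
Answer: 11/8 ≈ 1.3750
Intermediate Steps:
n(I) = 1 - I/4 (n(I) = -(I - 4)/4 = -(-4 + I)/4 = 1 - I/4)
W = -11/6 (W = -2 - 1/(-6) = -2 - 1*(-⅙) = -2 + ⅙ = -11/6 ≈ -1.8333)
n(h(7))*W = (1 - ¼*7)*(-11/6) = (1 - 7/4)*(-11/6) = -¾*(-11/6) = 11/8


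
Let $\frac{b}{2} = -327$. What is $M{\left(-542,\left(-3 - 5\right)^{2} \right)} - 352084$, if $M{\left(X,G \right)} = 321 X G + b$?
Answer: $-11487586$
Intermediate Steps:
$b = -654$ ($b = 2 \left(-327\right) = -654$)
$M{\left(X,G \right)} = -654 + 321 G X$ ($M{\left(X,G \right)} = 321 X G - 654 = 321 G X - 654 = -654 + 321 G X$)
$M{\left(-542,\left(-3 - 5\right)^{2} \right)} - 352084 = \left(-654 + 321 \left(-3 - 5\right)^{2} \left(-542\right)\right) - 352084 = \left(-654 + 321 \left(-8\right)^{2} \left(-542\right)\right) - 352084 = \left(-654 + 321 \cdot 64 \left(-542\right)\right) - 352084 = \left(-654 - 11134848\right) - 352084 = -11135502 - 352084 = -11487586$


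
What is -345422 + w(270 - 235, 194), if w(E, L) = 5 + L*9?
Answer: -343671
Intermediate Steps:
w(E, L) = 5 + 9*L
-345422 + w(270 - 235, 194) = -345422 + (5 + 9*194) = -345422 + (5 + 1746) = -345422 + 1751 = -343671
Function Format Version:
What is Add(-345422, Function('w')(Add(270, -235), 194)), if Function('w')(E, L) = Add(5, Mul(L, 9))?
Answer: -343671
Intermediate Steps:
Function('w')(E, L) = Add(5, Mul(9, L))
Add(-345422, Function('w')(Add(270, -235), 194)) = Add(-345422, Add(5, Mul(9, 194))) = Add(-345422, Add(5, 1746)) = Add(-345422, 1751) = -343671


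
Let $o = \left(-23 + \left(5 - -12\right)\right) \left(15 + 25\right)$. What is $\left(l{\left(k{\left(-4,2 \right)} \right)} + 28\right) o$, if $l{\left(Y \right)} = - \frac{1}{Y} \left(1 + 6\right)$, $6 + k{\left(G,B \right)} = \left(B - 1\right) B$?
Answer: $-7140$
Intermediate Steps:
$k{\left(G,B \right)} = -6 + B \left(-1 + B\right)$ ($k{\left(G,B \right)} = -6 + \left(B - 1\right) B = -6 + \left(-1 + B\right) B = -6 + B \left(-1 + B\right)$)
$l{\left(Y \right)} = - \frac{7}{Y}$ ($l{\left(Y \right)} = - \frac{1}{Y} 7 = - \frac{7}{Y}$)
$o = -240$ ($o = \left(-23 + \left(5 + 12\right)\right) 40 = \left(-23 + 17\right) 40 = \left(-6\right) 40 = -240$)
$\left(l{\left(k{\left(-4,2 \right)} \right)} + 28\right) o = \left(- \frac{7}{-6 + 2^{2} - 2} + 28\right) \left(-240\right) = \left(- \frac{7}{-6 + 4 - 2} + 28\right) \left(-240\right) = \left(- \frac{7}{-4} + 28\right) \left(-240\right) = \left(\left(-7\right) \left(- \frac{1}{4}\right) + 28\right) \left(-240\right) = \left(\frac{7}{4} + 28\right) \left(-240\right) = \frac{119}{4} \left(-240\right) = -7140$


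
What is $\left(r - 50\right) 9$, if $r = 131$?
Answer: $729$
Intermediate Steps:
$\left(r - 50\right) 9 = \left(131 - 50\right) 9 = 81 \cdot 9 = 729$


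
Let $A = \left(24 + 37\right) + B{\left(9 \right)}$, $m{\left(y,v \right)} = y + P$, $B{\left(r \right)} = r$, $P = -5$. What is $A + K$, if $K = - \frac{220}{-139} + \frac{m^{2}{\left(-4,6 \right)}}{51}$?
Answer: $\frac{172903}{2363} \approx 73.171$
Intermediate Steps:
$m{\left(y,v \right)} = -5 + y$ ($m{\left(y,v \right)} = y - 5 = -5 + y$)
$K = \frac{7493}{2363}$ ($K = - \frac{220}{-139} + \frac{\left(-5 - 4\right)^{2}}{51} = \left(-220\right) \left(- \frac{1}{139}\right) + \left(-9\right)^{2} \cdot \frac{1}{51} = \frac{220}{139} + 81 \cdot \frac{1}{51} = \frac{220}{139} + \frac{27}{17} = \frac{7493}{2363} \approx 3.171$)
$A = 70$ ($A = \left(24 + 37\right) + 9 = 61 + 9 = 70$)
$A + K = 70 + \frac{7493}{2363} = \frac{172903}{2363}$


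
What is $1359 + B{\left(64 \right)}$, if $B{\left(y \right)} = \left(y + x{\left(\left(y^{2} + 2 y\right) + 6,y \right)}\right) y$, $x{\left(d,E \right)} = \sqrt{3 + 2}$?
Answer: $5455 + 64 \sqrt{5} \approx 5598.1$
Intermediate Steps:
$x{\left(d,E \right)} = \sqrt{5}$
$B{\left(y \right)} = y \left(y + \sqrt{5}\right)$ ($B{\left(y \right)} = \left(y + \sqrt{5}\right) y = y \left(y + \sqrt{5}\right)$)
$1359 + B{\left(64 \right)} = 1359 + 64 \left(64 + \sqrt{5}\right) = 1359 + \left(4096 + 64 \sqrt{5}\right) = 5455 + 64 \sqrt{5}$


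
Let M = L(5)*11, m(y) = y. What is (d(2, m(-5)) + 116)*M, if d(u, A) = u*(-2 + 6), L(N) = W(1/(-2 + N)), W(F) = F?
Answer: 1364/3 ≈ 454.67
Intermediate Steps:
L(N) = 1/(-2 + N)
d(u, A) = 4*u (d(u, A) = u*4 = 4*u)
M = 11/3 (M = 11/(-2 + 5) = 11/3 ≈ 3.6667)
(d(2, m(-5)) + 116)*M = (4*2 + 116)*(11/3) = (8 + 116)*(11/3) = 124*(11/3) = 1364/3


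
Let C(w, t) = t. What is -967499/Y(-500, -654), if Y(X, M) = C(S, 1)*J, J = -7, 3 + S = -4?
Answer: 967499/7 ≈ 1.3821e+5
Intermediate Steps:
S = -7 (S = -3 - 4 = -7)
Y(X, M) = -7 (Y(X, M) = 1*(-7) = -7)
-967499/Y(-500, -654) = -967499/(-7) = -967499*(-⅐) = 967499/7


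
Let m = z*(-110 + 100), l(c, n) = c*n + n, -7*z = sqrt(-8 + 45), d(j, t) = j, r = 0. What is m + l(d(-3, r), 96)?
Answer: -192 + 10*sqrt(37)/7 ≈ -183.31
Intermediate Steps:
z = -sqrt(37)/7 (z = -sqrt(-8 + 45)/7 = -sqrt(37)/7 ≈ -0.86897)
l(c, n) = n + c*n
m = 10*sqrt(37)/7 (m = (-sqrt(37)/7)*(-110 + 100) = -sqrt(37)/7*(-10) = 10*sqrt(37)/7 ≈ 8.6897)
m + l(d(-3, r), 96) = 10*sqrt(37)/7 + 96*(1 - 3) = 10*sqrt(37)/7 + 96*(-2) = 10*sqrt(37)/7 - 192 = -192 + 10*sqrt(37)/7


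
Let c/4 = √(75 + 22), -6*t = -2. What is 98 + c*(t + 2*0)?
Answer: 98 + 4*√97/3 ≈ 111.13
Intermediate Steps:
t = ⅓ (t = -⅙*(-2) = ⅓ ≈ 0.33333)
c = 4*√97 (c = 4*√(75 + 22) = 4*√97 ≈ 39.395)
98 + c*(t + 2*0) = 98 + (4*√97)*(⅓ + 2*0) = 98 + (4*√97)*(⅓ + 0) = 98 + (4*√97)*(⅓) = 98 + 4*√97/3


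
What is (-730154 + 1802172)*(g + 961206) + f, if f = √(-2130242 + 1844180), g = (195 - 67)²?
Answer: 1047994076620 + 7*I*√5838 ≈ 1.048e+12 + 534.85*I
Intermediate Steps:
g = 16384 (g = 128² = 16384)
f = 7*I*√5838 (f = √(-286062) = 7*I*√5838 ≈ 534.85*I)
(-730154 + 1802172)*(g + 961206) + f = (-730154 + 1802172)*(16384 + 961206) + 7*I*√5838 = 1072018*977590 + 7*I*√5838 = 1047994076620 + 7*I*√5838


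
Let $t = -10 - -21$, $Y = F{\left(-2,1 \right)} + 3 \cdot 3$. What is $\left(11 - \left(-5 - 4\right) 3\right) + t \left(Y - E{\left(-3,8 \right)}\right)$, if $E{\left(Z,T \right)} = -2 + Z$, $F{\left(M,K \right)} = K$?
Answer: $203$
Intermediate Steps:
$Y = 10$ ($Y = 1 + 3 \cdot 3 = 1 + 9 = 10$)
$t = 11$ ($t = -10 + 21 = 11$)
$\left(11 - \left(-5 - 4\right) 3\right) + t \left(Y - E{\left(-3,8 \right)}\right) = \left(11 - \left(-5 - 4\right) 3\right) + 11 \left(10 - \left(-2 - 3\right)\right) = \left(11 - \left(-9\right) 3\right) + 11 \left(10 - -5\right) = \left(11 - -27\right) + 11 \left(10 + 5\right) = \left(11 + 27\right) + 11 \cdot 15 = 38 + 165 = 203$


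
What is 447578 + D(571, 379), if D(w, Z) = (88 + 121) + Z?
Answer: 448166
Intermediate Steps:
D(w, Z) = 209 + Z
447578 + D(571, 379) = 447578 + (209 + 379) = 447578 + 588 = 448166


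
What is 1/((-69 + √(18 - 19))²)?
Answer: (69 - I)⁻² ≈ 0.00020991 + 6.0856e-6*I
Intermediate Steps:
1/((-69 + √(18 - 19))²) = 1/((-69 + √(-1))²) = 1/((-69 + I)²) = (-69 + I)⁻²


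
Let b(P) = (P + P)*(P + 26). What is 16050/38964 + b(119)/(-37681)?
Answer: -17615895/34957202 ≈ -0.50393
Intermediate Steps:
b(P) = 2*P*(26 + P) (b(P) = (2*P)*(26 + P) = 2*P*(26 + P))
16050/38964 + b(119)/(-37681) = 16050/38964 + (2*119*(26 + 119))/(-37681) = 16050*(1/38964) + (2*119*145)*(-1/37681) = 2675/6494 + 34510*(-1/37681) = 2675/6494 - 4930/5383 = -17615895/34957202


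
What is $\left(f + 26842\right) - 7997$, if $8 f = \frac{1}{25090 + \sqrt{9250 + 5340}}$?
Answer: $\frac{9490244159269}{503594808} - \frac{\sqrt{14590}}{5035948080} \approx 18845.0$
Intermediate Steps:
$f = \frac{1}{8 \left(25090 + \sqrt{14590}\right)}$ ($f = \frac{1}{8 \left(25090 + \sqrt{9250 + 5340}\right)} = \frac{1}{8 \left(25090 + \sqrt{14590}\right)} \approx 4.9582 \cdot 10^{-6}$)
$\left(f + 26842\right) - 7997 = \left(\left(\frac{2509}{503594808} - \frac{\sqrt{14590}}{5035948080}\right) + 26842\right) - 7997 = \left(\frac{13517491838845}{503594808} - \frac{\sqrt{14590}}{5035948080}\right) - 7997 = \frac{9490244159269}{503594808} - \frac{\sqrt{14590}}{5035948080}$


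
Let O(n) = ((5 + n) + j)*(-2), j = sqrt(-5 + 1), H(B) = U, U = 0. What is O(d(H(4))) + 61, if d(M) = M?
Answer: 51 - 4*I ≈ 51.0 - 4.0*I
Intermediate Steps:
H(B) = 0
j = 2*I (j = sqrt(-4) = 2*I ≈ 2.0*I)
O(n) = -10 - 4*I - 2*n (O(n) = ((5 + n) + 2*I)*(-2) = (5 + n + 2*I)*(-2) = -10 - 4*I - 2*n)
O(d(H(4))) + 61 = (-10 - 4*I - 2*0) + 61 = (-10 - 4*I + 0) + 61 = (-10 - 4*I) + 61 = 51 - 4*I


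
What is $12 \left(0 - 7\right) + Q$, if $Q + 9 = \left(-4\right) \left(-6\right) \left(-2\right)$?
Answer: $-141$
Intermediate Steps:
$Q = -57$ ($Q = -9 + \left(-4\right) \left(-6\right) \left(-2\right) = -9 + 24 \left(-2\right) = -9 - 48 = -57$)
$12 \left(0 - 7\right) + Q = 12 \left(0 - 7\right) - 57 = 12 \left(-7\right) - 57 = -84 - 57 = -141$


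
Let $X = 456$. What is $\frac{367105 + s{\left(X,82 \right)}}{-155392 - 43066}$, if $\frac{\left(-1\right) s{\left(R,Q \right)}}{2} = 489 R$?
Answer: $\frac{4639}{11674} \approx 0.39738$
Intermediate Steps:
$s{\left(R,Q \right)} = - 978 R$ ($s{\left(R,Q \right)} = - 2 \cdot 489 R = - 978 R$)
$\frac{367105 + s{\left(X,82 \right)}}{-155392 - 43066} = \frac{367105 - 445968}{-155392 - 43066} = \frac{367105 - 445968}{-198458} = \left(-78863\right) \left(- \frac{1}{198458}\right) = \frac{4639}{11674}$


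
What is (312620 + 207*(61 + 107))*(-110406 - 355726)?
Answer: -161932392272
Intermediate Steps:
(312620 + 207*(61 + 107))*(-110406 - 355726) = (312620 + 207*168)*(-466132) = (312620 + 34776)*(-466132) = 347396*(-466132) = -161932392272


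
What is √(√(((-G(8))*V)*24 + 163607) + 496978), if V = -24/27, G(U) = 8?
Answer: √(4472802 + 3*√1473999)/3 ≈ 705.25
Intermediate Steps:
V = -8/9 (V = -24*1/27 = -8/9 ≈ -0.88889)
√(√(((-G(8))*V)*24 + 163607) + 496978) = √(√((-1*8*(-8/9))*24 + 163607) + 496978) = √(√(-8*(-8/9)*24 + 163607) + 496978) = √(√((64/9)*24 + 163607) + 496978) = √(√(512/3 + 163607) + 496978) = √(√(491333/3) + 496978) = √(√1473999/3 + 496978) = √(496978 + √1473999/3)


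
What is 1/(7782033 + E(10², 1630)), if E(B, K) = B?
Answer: 1/7782133 ≈ 1.2850e-7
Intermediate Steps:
1/(7782033 + E(10², 1630)) = 1/(7782033 + 10²) = 1/(7782033 + 100) = 1/7782133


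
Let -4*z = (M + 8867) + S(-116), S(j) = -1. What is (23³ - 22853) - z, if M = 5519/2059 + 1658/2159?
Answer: -150585288175/17781524 ≈ -8468.6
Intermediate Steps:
M = 15329343/4445381 (M = 5519*(1/2059) + 1658*(1/2159) = 5519/2059 + 1658/2159 = 15329343/4445381 ≈ 3.4484)
z = -39428077289/17781524 (z = -((15329343/4445381 + 8867) - 1)/4 = -(39432522670/4445381 - 1)/4 = -¼*39428077289/4445381 = -39428077289/17781524 ≈ -2217.4)
(23³ - 22853) - z = (23³ - 22853) - 1*(-39428077289/17781524) = (12167 - 22853) + 39428077289/17781524 = -10686 + 39428077289/17781524 = -150585288175/17781524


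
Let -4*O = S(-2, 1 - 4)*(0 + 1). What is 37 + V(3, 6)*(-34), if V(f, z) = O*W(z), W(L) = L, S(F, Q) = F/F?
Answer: 88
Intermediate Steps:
S(F, Q) = 1
O = -¼ (O = -(0 + 1)/4 = -1/4 = -¼*1 = -¼ ≈ -0.25000)
V(f, z) = -z/4
37 + V(3, 6)*(-34) = 37 - ¼*6*(-34) = 37 - 3/2*(-34) = 37 + 51 = 88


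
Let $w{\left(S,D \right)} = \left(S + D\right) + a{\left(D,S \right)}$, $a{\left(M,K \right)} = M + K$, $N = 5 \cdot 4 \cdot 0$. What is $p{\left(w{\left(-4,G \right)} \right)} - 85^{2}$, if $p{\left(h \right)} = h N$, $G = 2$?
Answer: $-7225$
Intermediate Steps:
$N = 0$ ($N = 20 \cdot 0 = 0$)
$a{\left(M,K \right)} = K + M$
$w{\left(S,D \right)} = 2 D + 2 S$ ($w{\left(S,D \right)} = \left(S + D\right) + \left(S + D\right) = \left(D + S\right) + \left(D + S\right) = 2 D + 2 S$)
$p{\left(h \right)} = 0$ ($p{\left(h \right)} = h 0 = 0$)
$p{\left(w{\left(-4,G \right)} \right)} - 85^{2} = 0 - 85^{2} = 0 - 7225 = -7225$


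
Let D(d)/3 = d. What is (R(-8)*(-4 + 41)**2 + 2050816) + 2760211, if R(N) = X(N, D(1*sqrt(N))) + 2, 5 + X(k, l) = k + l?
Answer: 4795968 + 8214*I*sqrt(2) ≈ 4.796e+6 + 11616.0*I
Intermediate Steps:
D(d) = 3*d
X(k, l) = -5 + k + l (X(k, l) = -5 + (k + l) = -5 + k + l)
R(N) = -3 + N + 3*sqrt(N) (R(N) = (-5 + N + 3*(1*sqrt(N))) + 2 = (-5 + N + 3*sqrt(N)) + 2 = -3 + N + 3*sqrt(N))
(R(-8)*(-4 + 41)**2 + 2050816) + 2760211 = ((-3 - 8 + 3*sqrt(-8))*(-4 + 41)**2 + 2050816) + 2760211 = ((-3 - 8 + 3*(2*I*sqrt(2)))*37**2 + 2050816) + 2760211 = ((-3 - 8 + 6*I*sqrt(2))*1369 + 2050816) + 2760211 = ((-11 + 6*I*sqrt(2))*1369 + 2050816) + 2760211 = ((-15059 + 8214*I*sqrt(2)) + 2050816) + 2760211 = (2035757 + 8214*I*sqrt(2)) + 2760211 = 4795968 + 8214*I*sqrt(2)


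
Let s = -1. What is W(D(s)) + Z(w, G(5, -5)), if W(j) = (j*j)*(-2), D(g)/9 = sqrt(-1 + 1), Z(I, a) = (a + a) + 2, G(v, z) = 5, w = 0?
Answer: 12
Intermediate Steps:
Z(I, a) = 2 + 2*a (Z(I, a) = 2*a + 2 = 2 + 2*a)
D(g) = 0 (D(g) = 9*sqrt(-1 + 1) = 9*sqrt(0) = 9*0 = 0)
W(j) = -2*j**2 (W(j) = j**2*(-2) = -2*j**2)
W(D(s)) + Z(w, G(5, -5)) = -2*0**2 + (2 + 2*5) = -2*0 + (2 + 10) = 0 + 12 = 12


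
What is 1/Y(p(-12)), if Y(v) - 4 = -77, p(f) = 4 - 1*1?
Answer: -1/73 ≈ -0.013699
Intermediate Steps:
p(f) = 3 (p(f) = 4 - 1 = 3)
Y(v) = -73 (Y(v) = 4 - 77 = -73)
1/Y(p(-12)) = 1/(-73) = -1/73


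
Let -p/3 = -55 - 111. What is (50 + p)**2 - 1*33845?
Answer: 266459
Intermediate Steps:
p = 498 (p = -3*(-55 - 111) = -3*(-166) = 498)
(50 + p)**2 - 1*33845 = (50 + 498)**2 - 1*33845 = 548**2 - 33845 = 300304 - 33845 = 266459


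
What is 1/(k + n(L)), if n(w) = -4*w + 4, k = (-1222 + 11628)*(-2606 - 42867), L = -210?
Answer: -1/473191194 ≈ -2.1133e-9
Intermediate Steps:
k = -473192038 (k = 10406*(-45473) = -473192038)
n(w) = 4 - 4*w
1/(k + n(L)) = 1/(-473192038 + (4 - 4*(-210))) = 1/(-473192038 + (4 + 840)) = 1/(-473192038 + 844) = 1/(-473191194) = -1/473191194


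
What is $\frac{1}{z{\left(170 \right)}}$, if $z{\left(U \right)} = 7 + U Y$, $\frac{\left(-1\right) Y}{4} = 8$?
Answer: $- \frac{1}{5433} \approx -0.00018406$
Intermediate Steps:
$Y = -32$ ($Y = \left(-4\right) 8 = -32$)
$z{\left(U \right)} = 7 - 32 U$ ($z{\left(U \right)} = 7 + U \left(-32\right) = 7 - 32 U$)
$\frac{1}{z{\left(170 \right)}} = \frac{1}{7 - 5440} = \frac{1}{-5433} = - \frac{1}{5433}$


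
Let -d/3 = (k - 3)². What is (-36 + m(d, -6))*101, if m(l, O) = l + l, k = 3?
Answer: -3636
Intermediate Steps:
d = 0 (d = -3*(3 - 3)² = -3*0² = -3*0 = 0)
m(l, O) = 2*l
(-36 + m(d, -6))*101 = (-36 + 2*0)*101 = (-36 + 0)*101 = -36*101 = -3636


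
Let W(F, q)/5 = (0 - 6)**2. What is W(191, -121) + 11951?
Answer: 12131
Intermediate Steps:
W(F, q) = 180 (W(F, q) = 5*(0 - 6)**2 = 5*(-6)**2 = 5*36 = 180)
W(191, -121) + 11951 = 180 + 11951 = 12131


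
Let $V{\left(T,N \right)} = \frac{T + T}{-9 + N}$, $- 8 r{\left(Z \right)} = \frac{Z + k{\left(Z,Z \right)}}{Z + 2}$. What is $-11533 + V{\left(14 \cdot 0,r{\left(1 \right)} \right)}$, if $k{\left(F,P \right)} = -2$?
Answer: $-11533$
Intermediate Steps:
$r{\left(Z \right)} = - \frac{-2 + Z}{8 \left(2 + Z\right)}$ ($r{\left(Z \right)} = - \frac{\left(Z - 2\right) \frac{1}{Z + 2}}{8} = - \frac{\left(-2 + Z\right) \frac{1}{2 + Z}}{8} = - \frac{\frac{1}{2 + Z} \left(-2 + Z\right)}{8} = - \frac{-2 + Z}{8 \left(2 + Z\right)}$)
$V{\left(T,N \right)} = \frac{2 T}{-9 + N}$
$-11533 + V{\left(14 \cdot 0,r{\left(1 \right)} \right)} = -11533 + \frac{2 \cdot 14 \cdot 0}{-9 + \frac{2 - 1}{8 \left(2 + 1\right)}} = -11533 + 2 \cdot 0 \frac{1}{-9 + \frac{2 - 1}{8 \cdot 3}} = -11533 + 2 \cdot 0 \frac{1}{-9 + \frac{1}{8} \cdot \frac{1}{3} \cdot 1} = -11533 + 2 \cdot 0 \frac{1}{-9 + \frac{1}{24}} = -11533 + 2 \cdot 0 \frac{1}{- \frac{215}{24}} = -11533 + 2 \cdot 0 \left(- \frac{24}{215}\right) = -11533 + 0 = -11533$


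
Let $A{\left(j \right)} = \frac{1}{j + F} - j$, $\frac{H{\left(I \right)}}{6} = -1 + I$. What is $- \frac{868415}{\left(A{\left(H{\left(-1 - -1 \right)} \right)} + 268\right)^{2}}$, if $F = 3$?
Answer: $- \frac{7815735}{674041} \approx -11.595$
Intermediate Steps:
$H{\left(I \right)} = -6 + 6 I$ ($H{\left(I \right)} = 6 \left(-1 + I\right) = -6 + 6 I$)
$A{\left(j \right)} = \frac{1}{3 + j} - j$ ($A{\left(j \right)} = \frac{1}{j + 3} - j = \frac{1}{3 + j} - j$)
$- \frac{868415}{\left(A{\left(H{\left(-1 - -1 \right)} \right)} + 268\right)^{2}} = - \frac{868415}{\left(\frac{1 - \left(-6 + 6 \left(-1 - -1\right)\right)^{2} - 3 \left(-6 + 6 \left(-1 - -1\right)\right)}{3 - \left(6 - 6 \left(-1 - -1\right)\right)} + 268\right)^{2}} = - \frac{868415}{\left(\frac{1 - \left(-6 + 6 \left(-1 + 1\right)\right)^{2} - 3 \left(-6 + 6 \left(-1 + 1\right)\right)}{3 - \left(6 - 6 \left(-1 + 1\right)\right)} + 268\right)^{2}} = - \frac{868415}{\left(\frac{1 - \left(-6 + 6 \cdot 0\right)^{2} - 3 \left(-6 + 6 \cdot 0\right)}{3 + \left(-6 + 6 \cdot 0\right)} + 268\right)^{2}} = - \frac{868415}{\left(\frac{1 - \left(-6 + 0\right)^{2} - 3 \left(-6 + 0\right)}{3 + \left(-6 + 0\right)} + 268\right)^{2}} = - \frac{868415}{\left(\frac{1 - \left(-6\right)^{2} - -18}{3 - 6} + 268\right)^{2}} = - \frac{868415}{\left(\frac{1 - 36 + 18}{-3} + 268\right)^{2}} = - \frac{868415}{\left(- \frac{1 - 36 + 18}{3} + 268\right)^{2}} = - \frac{868415}{\left(\left(- \frac{1}{3}\right) \left(-17\right) + 268\right)^{2}} = - \frac{868415}{\left(\frac{17}{3} + 268\right)^{2}} = - \frac{868415}{\left(\frac{821}{3}\right)^{2}} = - \frac{868415}{\frac{674041}{9}} = \left(-868415\right) \frac{9}{674041} = - \frac{7815735}{674041}$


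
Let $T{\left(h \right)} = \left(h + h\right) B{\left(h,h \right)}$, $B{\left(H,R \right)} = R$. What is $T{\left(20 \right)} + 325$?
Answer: $1125$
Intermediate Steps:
$T{\left(h \right)} = 2 h^{2}$ ($T{\left(h \right)} = \left(h + h\right) h = 2 h h = 2 h^{2}$)
$T{\left(20 \right)} + 325 = 2 \cdot 20^{2} + 325 = 2 \cdot 400 + 325 = 800 + 325 = 1125$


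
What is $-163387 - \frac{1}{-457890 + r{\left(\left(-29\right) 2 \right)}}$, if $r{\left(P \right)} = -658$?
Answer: $- \frac{74920782075}{458548} \approx -1.6339 \cdot 10^{5}$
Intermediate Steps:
$-163387 - \frac{1}{-457890 + r{\left(\left(-29\right) 2 \right)}} = -163387 - \frac{1}{-457890 - 658} = -163387 - \frac{1}{-458548} = -163387 - - \frac{1}{458548} = -163387 + \frac{1}{458548} = - \frac{74920782075}{458548}$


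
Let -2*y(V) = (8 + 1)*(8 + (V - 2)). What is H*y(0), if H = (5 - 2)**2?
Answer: -243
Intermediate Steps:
H = 9 (H = 3**2 = 9)
y(V) = -27 - 9*V/2 (y(V) = -(8 + 1)*(8 + (V - 2))/2 = -9*(8 + (-2 + V))/2 = -9*(6 + V)/2 = -(54 + 9*V)/2 = -27 - 9*V/2)
H*y(0) = 9*(-27 - 9/2*0) = 9*(-27 + 0) = 9*(-27) = -243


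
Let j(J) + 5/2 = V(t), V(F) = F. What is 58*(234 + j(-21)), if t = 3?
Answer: 13601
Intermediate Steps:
j(J) = ½ (j(J) = -5/2 + 3 = ½)
58*(234 + j(-21)) = 58*(234 + ½) = 58*(469/2) = 13601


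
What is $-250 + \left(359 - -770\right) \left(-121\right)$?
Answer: $-136859$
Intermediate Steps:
$-250 + \left(359 - -770\right) \left(-121\right) = -250 + \left(359 + 770\right) \left(-121\right) = -250 + 1129 \left(-121\right) = -250 - 136609 = -136859$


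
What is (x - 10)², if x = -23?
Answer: 1089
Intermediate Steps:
(x - 10)² = (-23 - 10)² = (-33)² = 1089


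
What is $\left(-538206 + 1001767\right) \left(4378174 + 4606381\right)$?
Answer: $4164889300355$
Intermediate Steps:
$\left(-538206 + 1001767\right) \left(4378174 + 4606381\right) = 463561 \cdot 8984555 = 4164889300355$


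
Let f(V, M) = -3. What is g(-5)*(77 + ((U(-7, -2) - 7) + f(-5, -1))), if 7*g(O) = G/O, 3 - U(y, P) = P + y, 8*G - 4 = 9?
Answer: -1027/280 ≈ -3.6679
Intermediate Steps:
G = 13/8 (G = ½ + (⅛)*9 = ½ + 9/8 = 13/8 ≈ 1.6250)
U(y, P) = 3 - P - y (U(y, P) = 3 - (P + y) = 3 + (-P - y) = 3 - P - y)
g(O) = 13/(56*O) (g(O) = (13/(8*O))/7 = 13/(56*O))
g(-5)*(77 + ((U(-7, -2) - 7) + f(-5, -1))) = ((13/56)/(-5))*(77 + (((3 - 1*(-2) - 1*(-7)) - 7) - 3)) = ((13/56)*(-⅕))*(77 + (((3 + 2 + 7) - 7) - 3)) = -13*(77 + ((12 - 7) - 3))/280 = -13*(77 + (5 - 3))/280 = -13*(77 + 2)/280 = -13/280*79 = -1027/280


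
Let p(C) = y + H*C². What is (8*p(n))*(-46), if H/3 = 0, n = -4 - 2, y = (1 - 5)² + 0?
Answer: -5888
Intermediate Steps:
y = 16 (y = (-4)² + 0 = 16 + 0 = 16)
n = -6
H = 0 (H = 3*0 = 0)
p(C) = 16 (p(C) = 16 + 0*C² = 16 + 0 = 16)
(8*p(n))*(-46) = (8*16)*(-46) = 128*(-46) = -5888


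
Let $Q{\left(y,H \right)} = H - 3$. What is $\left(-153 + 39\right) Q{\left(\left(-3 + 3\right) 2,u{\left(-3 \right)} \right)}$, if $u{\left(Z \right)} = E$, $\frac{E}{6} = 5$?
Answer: $-3078$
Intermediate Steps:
$E = 30$ ($E = 6 \cdot 5 = 30$)
$u{\left(Z \right)} = 30$
$Q{\left(y,H \right)} = -3 + H$
$\left(-153 + 39\right) Q{\left(\left(-3 + 3\right) 2,u{\left(-3 \right)} \right)} = \left(-153 + 39\right) \left(-3 + 30\right) = \left(-114\right) 27 = -3078$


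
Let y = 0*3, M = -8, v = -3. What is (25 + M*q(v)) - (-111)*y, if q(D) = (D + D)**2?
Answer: -263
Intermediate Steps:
q(D) = 4*D**2 (q(D) = (2*D)**2 = 4*D**2)
y = 0
(25 + M*q(v)) - (-111)*y = (25 - 32*(-3)**2) - (-111)*0 = (25 - 32*9) - 1*0 = (25 - 8*36) + 0 = (25 - 288) + 0 = -263 + 0 = -263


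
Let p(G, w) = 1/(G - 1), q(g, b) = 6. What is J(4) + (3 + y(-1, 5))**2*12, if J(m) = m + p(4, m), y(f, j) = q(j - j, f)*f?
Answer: 337/3 ≈ 112.33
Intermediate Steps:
p(G, w) = 1/(-1 + G)
y(f, j) = 6*f
J(m) = 1/3 + m (J(m) = m + 1/(-1 + 4) = m + 1/3 = 1/3 + m)
J(4) + (3 + y(-1, 5))**2*12 = (1/3 + 4) + (3 + 6*(-1))**2*12 = 13/3 + (3 - 6)**2*12 = 13/3 + (-3)**2*12 = 13/3 + 9*12 = 13/3 + 108 = 337/3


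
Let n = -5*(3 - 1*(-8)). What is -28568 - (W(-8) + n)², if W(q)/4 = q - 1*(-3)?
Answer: -34193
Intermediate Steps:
W(q) = 12 + 4*q (W(q) = 4*(q - 1*(-3)) = 4*(q + 3) = 4*(3 + q) = 12 + 4*q)
n = -55 (n = -5*(3 + 8) = -5*11 = -55)
-28568 - (W(-8) + n)² = -28568 - ((12 + 4*(-8)) - 55)² = -28568 - ((12 - 32) - 55)² = -28568 - (-20 - 55)² = -28568 - 1*(-75)² = -28568 - 1*5625 = -28568 - 5625 = -34193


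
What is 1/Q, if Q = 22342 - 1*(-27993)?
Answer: 1/50335 ≈ 1.9867e-5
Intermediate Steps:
Q = 50335 (Q = 22342 + 27993 = 50335)
1/Q = 1/50335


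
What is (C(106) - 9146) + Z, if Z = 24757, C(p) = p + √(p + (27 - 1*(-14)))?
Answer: 15717 + 7*√3 ≈ 15729.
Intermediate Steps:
C(p) = p + √(41 + p) (C(p) = p + √(p + (27 + 14)) = p + √(p + 41) = p + √(41 + p))
(C(106) - 9146) + Z = ((106 + √(41 + 106)) - 9146) + 24757 = ((106 + √147) - 9146) + 24757 = ((106 + 7*√3) - 9146) + 24757 = (-9040 + 7*√3) + 24757 = 15717 + 7*√3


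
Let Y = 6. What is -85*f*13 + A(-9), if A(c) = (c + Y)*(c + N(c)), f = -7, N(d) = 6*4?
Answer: 7690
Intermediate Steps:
N(d) = 24
A(c) = (6 + c)*(24 + c) (A(c) = (c + 6)*(c + 24) = (6 + c)*(24 + c))
-85*f*13 + A(-9) = -(-595)*13 + (144 + (-9)² + 30*(-9)) = -85*(-91) + (144 + 81 - 270) = 7735 - 45 = 7690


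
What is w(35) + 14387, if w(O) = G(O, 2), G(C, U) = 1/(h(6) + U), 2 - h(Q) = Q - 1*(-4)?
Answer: 86321/6 ≈ 14387.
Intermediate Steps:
h(Q) = -2 - Q (h(Q) = 2 - (Q - 1*(-4)) = 2 - (Q + 4) = 2 - (4 + Q) = 2 + (-4 - Q) = -2 - Q)
G(C, U) = 1/(-8 + U) (G(C, U) = 1/((-2 - 1*6) + U) = 1/((-2 - 6) + U) = 1/(-8 + U))
w(O) = -1/6 (w(O) = 1/(-8 + 2) = 1/(-6) = -1/6)
w(35) + 14387 = -1/6 + 14387 = 86321/6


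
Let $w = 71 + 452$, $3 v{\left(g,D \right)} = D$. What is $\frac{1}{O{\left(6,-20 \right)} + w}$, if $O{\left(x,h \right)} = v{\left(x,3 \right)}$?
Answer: $\frac{1}{524} \approx 0.0019084$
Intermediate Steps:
$v{\left(g,D \right)} = \frac{D}{3}$
$O{\left(x,h \right)} = 1$ ($O{\left(x,h \right)} = \frac{1}{3} \cdot 3 = 1$)
$w = 523$
$\frac{1}{O{\left(6,-20 \right)} + w} = \frac{1}{1 + 523} = \frac{1}{524}$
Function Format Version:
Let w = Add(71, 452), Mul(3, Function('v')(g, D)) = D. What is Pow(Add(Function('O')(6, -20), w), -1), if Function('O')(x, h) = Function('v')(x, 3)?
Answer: Rational(1, 524) ≈ 0.0019084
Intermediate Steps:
Function('v')(g, D) = Mul(Rational(1, 3), D)
Function('O')(x, h) = 1 (Function('O')(x, h) = Mul(Rational(1, 3), 3) = 1)
w = 523
Pow(Add(Function('O')(6, -20), w), -1) = Pow(Add(1, 523), -1) = Pow(524, -1) = Rational(1, 524)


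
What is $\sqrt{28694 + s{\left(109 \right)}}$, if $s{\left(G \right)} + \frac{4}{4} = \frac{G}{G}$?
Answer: $\sqrt{28694} \approx 169.39$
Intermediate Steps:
$s{\left(G \right)} = 0$ ($s{\left(G \right)} = -1 + \frac{G}{G} = -1 + 1 = 0$)
$\sqrt{28694 + s{\left(109 \right)}} = \sqrt{28694 + 0} = \sqrt{28694}$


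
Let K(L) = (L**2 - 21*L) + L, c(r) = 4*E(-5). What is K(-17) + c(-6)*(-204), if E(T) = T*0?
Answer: 629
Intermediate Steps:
E(T) = 0
c(r) = 0 (c(r) = 4*0 = 0)
K(L) = L**2 - 20*L
K(-17) + c(-6)*(-204) = -17*(-20 - 17) + 0*(-204) = -17*(-37) + 0 = 629 + 0 = 629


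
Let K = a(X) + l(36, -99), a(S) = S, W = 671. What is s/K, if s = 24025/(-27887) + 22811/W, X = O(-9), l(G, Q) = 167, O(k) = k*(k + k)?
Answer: 620009582/6156306233 ≈ 0.10071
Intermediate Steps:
O(k) = 2*k² (O(k) = k*(2*k) = 2*k²)
X = 162 (X = 2*(-9)² = 2*81 = 162)
K = 329 (K = 162 + 167 = 329)
s = 620009582/18712177 (s = 24025/(-27887) + 22811/671 = 24025*(-1/27887) + 22811*(1/671) = -24025/27887 + 22811/671 = 620009582/18712177 ≈ 33.134)
s/K = (620009582/18712177)/329 = (620009582/18712177)*(1/329) = 620009582/6156306233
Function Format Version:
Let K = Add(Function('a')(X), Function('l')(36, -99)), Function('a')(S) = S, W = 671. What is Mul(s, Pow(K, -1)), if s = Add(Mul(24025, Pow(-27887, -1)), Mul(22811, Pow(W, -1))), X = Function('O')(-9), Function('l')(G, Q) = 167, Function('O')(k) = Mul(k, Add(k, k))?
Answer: Rational(620009582, 6156306233) ≈ 0.10071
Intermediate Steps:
Function('O')(k) = Mul(2, Pow(k, 2)) (Function('O')(k) = Mul(k, Mul(2, k)) = Mul(2, Pow(k, 2)))
X = 162 (X = Mul(2, Pow(-9, 2)) = Mul(2, 81) = 162)
K = 329 (K = Add(162, 167) = 329)
s = Rational(620009582, 18712177) (s = Add(Mul(24025, Pow(-27887, -1)), Mul(22811, Pow(671, -1))) = Add(Mul(24025, Rational(-1, 27887)), Mul(22811, Rational(1, 671))) = Add(Rational(-24025, 27887), Rational(22811, 671)) = Rational(620009582, 18712177) ≈ 33.134)
Mul(s, Pow(K, -1)) = Mul(Rational(620009582, 18712177), Pow(329, -1)) = Mul(Rational(620009582, 18712177), Rational(1, 329)) = Rational(620009582, 6156306233)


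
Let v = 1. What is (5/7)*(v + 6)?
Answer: 5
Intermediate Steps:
(5/7)*(v + 6) = (5/7)*(1 + 6) = (5*(⅐))*7 = (5/7)*7 = 5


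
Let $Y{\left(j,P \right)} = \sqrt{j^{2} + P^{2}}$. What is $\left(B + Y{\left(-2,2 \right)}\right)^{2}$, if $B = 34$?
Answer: $1164 + 136 \sqrt{2} \approx 1356.3$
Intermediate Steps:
$Y{\left(j,P \right)} = \sqrt{P^{2} + j^{2}}$
$\left(B + Y{\left(-2,2 \right)}\right)^{2} = \left(34 + \sqrt{2^{2} + \left(-2\right)^{2}}\right)^{2} = \left(34 + \sqrt{4 + 4}\right)^{2} = \left(34 + \sqrt{8}\right)^{2} = \left(34 + 2 \sqrt{2}\right)^{2}$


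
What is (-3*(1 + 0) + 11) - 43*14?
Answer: -594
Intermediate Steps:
(-3*(1 + 0) + 11) - 43*14 = (-3*1 + 11) - 602 = (-3 + 11) - 602 = 8 - 602 = -594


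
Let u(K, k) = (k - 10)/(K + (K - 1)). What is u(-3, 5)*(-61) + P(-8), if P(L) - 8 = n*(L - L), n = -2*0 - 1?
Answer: -249/7 ≈ -35.571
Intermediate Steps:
u(K, k) = (-10 + k)/(-1 + 2*K) (u(K, k) = (-10 + k)/(K + (-1 + K)) = (-10 + k)/(-1 + 2*K))
n = -1 (n = 0 - 1 = -1)
P(L) = 8 (P(L) = 8 - (L - L) = 8 - 1*0 = 8 + 0 = 8)
u(-3, 5)*(-61) + P(-8) = ((-10 + 5)/(-1 + 2*(-3)))*(-61) + 8 = (-5/(-1 - 6))*(-61) + 8 = (-5/(-7))*(-61) + 8 = -1/7*(-5)*(-61) + 8 = (5/7)*(-61) + 8 = -305/7 + 8 = -249/7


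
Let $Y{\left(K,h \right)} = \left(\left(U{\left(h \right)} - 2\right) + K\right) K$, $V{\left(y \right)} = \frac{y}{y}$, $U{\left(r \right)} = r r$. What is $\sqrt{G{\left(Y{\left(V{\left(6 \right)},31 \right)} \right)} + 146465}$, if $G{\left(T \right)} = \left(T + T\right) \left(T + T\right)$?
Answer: $\sqrt{3832865} \approx 1957.8$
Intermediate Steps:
$U{\left(r \right)} = r^{2}$
$V{\left(y \right)} = 1$
$Y{\left(K,h \right)} = K \left(-2 + K + h^{2}\right)$ ($Y{\left(K,h \right)} = \left(\left(h^{2} - 2\right) + K\right) K = \left(\left(-2 + h^{2}\right) + K\right) K = \left(-2 + K + h^{2}\right) K = K \left(-2 + K + h^{2}\right)$)
$G{\left(T \right)} = 4 T^{2}$ ($G{\left(T \right)} = 2 T 2 T = 4 T^{2}$)
$\sqrt{G{\left(Y{\left(V{\left(6 \right)},31 \right)} \right)} + 146465} = \sqrt{4 \left(1 \left(-2 + 1 + 31^{2}\right)\right)^{2} + 146465} = \sqrt{4 \left(1 \left(-2 + 1 + 961\right)\right)^{2} + 146465} = \sqrt{4 \left(1 \cdot 960\right)^{2} + 146465} = \sqrt{4 \cdot 960^{2} + 146465} = \sqrt{4 \cdot 921600 + 146465} = \sqrt{3686400 + 146465} = \sqrt{3832865}$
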